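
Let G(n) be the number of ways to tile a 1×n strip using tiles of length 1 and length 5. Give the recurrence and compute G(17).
Condition on the last tile: it has length 1 (leaving a 1×(n-1) strip) or length 5 (leaving a 1×(n-5) strip), so G(n) = G(n-1) + G(n-5) (order-5 linear recurrence).
For 0 ≤ i < 5 only unit tiles fit, so G(i) = 1.
Iterating the recurrence: G(5) = 2, G(6) = 3, G(7) = 4, G(8) = 5, G(9) = 6, G(10) = 8, G(11) = 11, G(12) = 15, G(13) = 20, G(14) = 26, G(15) = 34, G(16) = 45, G(17) = 60.

G(n) = G(n-1) + G(n-5), with G(i) = 1 for 0 ≤ i < 5; G(17) = 60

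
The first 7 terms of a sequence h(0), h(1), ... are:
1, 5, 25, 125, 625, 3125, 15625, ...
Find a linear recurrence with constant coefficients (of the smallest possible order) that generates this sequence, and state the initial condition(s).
Look for the lowest-order linear relation among consecutive terms.
Observation: each term is 5× the previous.
Check at n=2: 5·5 = 25. ✓

h(n) = 5 × h(n-1), h(0) = 1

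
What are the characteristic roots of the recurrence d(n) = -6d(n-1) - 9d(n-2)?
Substitute d(n) = rⁿ and divide through by rⁿ⁻²: r² + 6r + 9 = 0
Factor: (r + 3)² = 0, so r = -3 (double root).
General solution: d(n) = (A + Bn)·(-3)ⁿ

Characteristic: r² + 6r + 9 = 0, Roots: r = -3 (double root)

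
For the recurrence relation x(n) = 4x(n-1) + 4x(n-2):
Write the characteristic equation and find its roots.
Substitute x(n) = rⁿ and divide through by rⁿ⁻²: r² - 4r - 4 = 0
Discriminant: 4² + 4·4 = 32, not a perfect square, so by the quadratic formula r = (4 ± √32)/2.
General solution: x(n) = A·r₁ⁿ + B·r₂ⁿ where r₁,r₂ = (4 ± √32)/2

Characteristic: r² - 4r - 4 = 0, Roots: r = (4 ± √32)/2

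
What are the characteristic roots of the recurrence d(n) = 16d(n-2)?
Substitute d(n) = rⁿ and divide through by rⁿ⁻²: r² - 16 = 0
Factor: (r + 4)(r - 4) = 0, so r = -4, 4.
General solution: d(n) = A·(-4)ⁿ + B·4ⁿ

Characteristic: r² - 16 = 0, Roots: r = -4, 4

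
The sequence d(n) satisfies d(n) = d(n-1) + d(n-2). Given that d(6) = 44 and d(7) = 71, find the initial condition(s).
Work backwards using d(k) = d(k+2) - d(k+1):
d(5) = d(7) - d(6) = 71 - 44 = 27
d(4) = d(6) - d(5) = 44 - 27 = 17
d(3) = d(5) - d(4) = 27 - 17 = 10
d(2) = d(4) - d(3) = 17 - 10 = 7
d(1) = d(3) - d(2) = 10 - 7 = 3
d(0) = d(2) - d(1) = 7 - 3 = 4

d(0) = 4, d(1) = 3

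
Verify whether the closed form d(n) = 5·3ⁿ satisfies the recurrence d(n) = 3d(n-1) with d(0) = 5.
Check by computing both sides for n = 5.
From the recurrence with d(0) = 5:
  d(0) = 5, d(1) = 15, d(2) = 45, d(3) = 135, d(4) = 405, d(5) = 1215
  so the recurrence gives d(5) = 1215.
From the proposed closed form d(n) = 5·3ⁿ:
  d(5) = 1215.
Both sides give 1215 at n = 5, and the initial condition(s) match, so the closed form is consistent.

Yes, the closed form is correct.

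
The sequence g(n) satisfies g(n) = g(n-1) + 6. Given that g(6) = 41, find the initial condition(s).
g(6) = g(0) + 6·6, so g(0) = 41 - 36 = 5.

g(0) = 5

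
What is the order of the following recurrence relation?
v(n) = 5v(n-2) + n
The order is the largest lag k for which v(n-k) appears. Here the deepest term is v(n-2) (the n term is non-homogeneous and does not affect the order), so the order is 2.

Order 2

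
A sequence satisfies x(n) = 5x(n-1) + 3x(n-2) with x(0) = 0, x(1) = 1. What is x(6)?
Computing the sequence terms:
0, 1, 5, 28, 155, 859, 4760

4760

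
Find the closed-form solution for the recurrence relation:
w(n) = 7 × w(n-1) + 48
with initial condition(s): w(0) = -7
Recurrence: w(n) = 7 × w(n-1) + 48, initial: w(0) = -7.
Try w(n) = A·7ⁿ + C. Substituting: A·7ⁿ + C = 7(A·7ⁿ⁻¹ + C) + 48 = A·7ⁿ + 7C + 48, so C = 7C + 48, giving C = -8. Then w(0) = A - 8 = -7 gives A = 1.

w(n) = 7ⁿ - 8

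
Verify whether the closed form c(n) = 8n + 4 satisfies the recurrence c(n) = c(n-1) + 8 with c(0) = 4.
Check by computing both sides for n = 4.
From the recurrence with c(0) = 4:
  c(0) = 4, c(1) = 12, c(2) = 20, c(3) = 28, c(4) = 36
  so the recurrence gives c(4) = 36.
From the proposed closed form c(n) = 8n + 4:
  c(4) = 36.
Both sides give 36 at n = 4, and the initial condition(s) match, so the closed form is consistent.

Yes, the closed form is correct.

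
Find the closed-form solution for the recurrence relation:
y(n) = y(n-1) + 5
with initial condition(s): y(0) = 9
Recurrence: y(n) = y(n-1) + 5, initial: y(0) = 9.
Each step adds 5, so y(n) = y(0) + 5n = 5n + 9.

y(n) = 5n + 9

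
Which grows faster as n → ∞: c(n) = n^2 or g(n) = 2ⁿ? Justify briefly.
Comparing growth rates:
Growth-rate hierarchy: log n ≺ any polynomial ≺ any exponential cⁿ (c>1) ≺ n! ≺ nⁿ.
exponential base 2 dominates polynomial degree 2 asymptotically.

g(n) grows faster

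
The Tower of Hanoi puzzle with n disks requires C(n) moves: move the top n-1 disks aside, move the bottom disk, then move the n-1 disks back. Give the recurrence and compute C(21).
Moving n disks = move the top n-1 disks aside (C(n-1) moves) + move the largest disk (1 move) + move the n-1 disks back on top (C(n-1) moves), so C(n) = 2C(n-1) + 1, with C(1) = 1 (a single disk takes one move).
First terms: 1, 3, 7, 15, 31, 63, … — each is one less than a power of 2. Indeed C(n) + 1 = 2(C(n-1) + 1) with C(1) + 1 = 2, so C(n) + 1 = 2ⁿ and C(n) = 2ⁿ - 1.
Hence C(21) = 2^21 - 1 = 2097152 - 1 = 2097151.

C(n) = 2C(n-1) + 1, C(1) = 1; C(21) = 2097151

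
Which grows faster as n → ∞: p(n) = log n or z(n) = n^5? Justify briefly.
Comparing growth rates:
Growth-rate hierarchy: log n ≺ any polynomial ≺ any exponential cⁿ (c>1) ≺ n! ≺ nⁿ.
polynomial degree 5 dominates logarithmic asymptotically.

z(n) grows faster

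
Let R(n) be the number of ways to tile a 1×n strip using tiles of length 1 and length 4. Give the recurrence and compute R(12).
Condition on the last tile: it has length 1 (leaving a 1×(n-1) strip) or length 4 (leaving a 1×(n-4) strip), so R(n) = R(n-1) + R(n-4) (order-4 linear recurrence).
For 0 ≤ i < 4 only unit tiles fit, so R(i) = 1.
Iterating the recurrence: R(4) = 2, R(5) = 3, R(6) = 4, R(7) = 5, R(8) = 7, R(9) = 10, R(10) = 14, R(11) = 19, R(12) = 26.

R(n) = R(n-1) + R(n-4), with R(i) = 1 for 0 ≤ i < 4; R(12) = 26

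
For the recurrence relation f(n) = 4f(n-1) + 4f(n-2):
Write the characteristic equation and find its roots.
Substitute f(n) = rⁿ and divide through by rⁿ⁻²: r² - 4r - 4 = 0
Discriminant: 4² + 4·4 = 32, not a perfect square, so by the quadratic formula r = (4 ± √32)/2.
General solution: f(n) = A·r₁ⁿ + B·r₂ⁿ where r₁,r₂ = (4 ± √32)/2

Characteristic: r² - 4r - 4 = 0, Roots: r = (4 ± √32)/2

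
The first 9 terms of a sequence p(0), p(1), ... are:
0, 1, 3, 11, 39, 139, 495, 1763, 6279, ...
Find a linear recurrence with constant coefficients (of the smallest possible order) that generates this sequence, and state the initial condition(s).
Look for the lowest-order linear relation among consecutive terms.
Observation: p(n) - 3·p(n-1) - (2)·p(n-2) = 0 holds for the shown terms, and no order-1 relation p(n) = α·p(n-1) + β fits.
Check at n=3: 3·3 + (2)·1 = 11. ✓

p(n) = 3p(n-1) + 2p(n-2), p(0) = 0, p(1) = 1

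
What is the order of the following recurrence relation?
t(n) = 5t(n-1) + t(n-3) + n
The order is the largest lag k for which t(n-k) appears. Here the deepest term is t(n-3) (the n term is non-homogeneous and does not affect the order), so the order is 3.

Order 3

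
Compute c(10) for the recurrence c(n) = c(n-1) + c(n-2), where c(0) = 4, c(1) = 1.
Computing the sequence terms:
4, 1, 5, 6, 11, 17, 28, 45, 73, 118, 191

191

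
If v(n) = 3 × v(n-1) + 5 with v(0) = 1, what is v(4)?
Computing step by step:
v(0) = 1
v(1) = 3 × 1 + 5 = 8
v(2) = 3 × 8 + 5 = 29
v(3) = 3 × 29 + 5 = 92
v(4) = 3 × 92 + 5 = 281

281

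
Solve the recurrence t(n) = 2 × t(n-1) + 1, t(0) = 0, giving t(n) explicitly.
Recurrence: t(n) = 2 × t(n-1) + 1, initial: t(0) = 0.
Try t(n) = A·2ⁿ + C. Substituting: A·2ⁿ + C = 2(A·2ⁿ⁻¹ + C) + 1 = A·2ⁿ + 2C + 1, so C = 2C + 1, giving C = -1. Then t(0) = A - 1 = 0 gives A = 1.

t(n) = 2ⁿ - 1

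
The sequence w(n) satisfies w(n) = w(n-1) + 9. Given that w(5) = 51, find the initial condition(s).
w(5) = w(0) + 5·9, so w(0) = 51 - 45 = 6.

w(0) = 6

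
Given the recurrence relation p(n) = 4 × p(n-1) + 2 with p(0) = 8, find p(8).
Computing step by step:
p(0) = 8
p(1) = 4 × 8 + 2 = 34
p(2) = 4 × 34 + 2 = 138
p(3) = 4 × 138 + 2 = 554
p(4) = 4 × 554 + 2 = 2218
p(5) = 4 × 2218 + 2 = 8874
p(6) = 4 × 8874 + 2 = 35498
p(7) = 4 × 35498 + 2 = 141994
p(8) = 4 × 141994 + 2 = 567978

567978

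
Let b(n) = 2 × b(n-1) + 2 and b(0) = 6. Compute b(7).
Computing step by step:
b(0) = 6
b(1) = 2 × 6 + 2 = 14
b(2) = 2 × 14 + 2 = 30
b(3) = 2 × 30 + 2 = 62
b(4) = 2 × 62 + 2 = 126
b(5) = 2 × 126 + 2 = 254
b(6) = 2 × 254 + 2 = 510
b(7) = 2 × 510 + 2 = 1022

1022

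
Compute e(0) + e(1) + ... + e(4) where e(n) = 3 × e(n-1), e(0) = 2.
Computing the sequence terms: 2, 6, 18, 54, 162
Adding these values together:

242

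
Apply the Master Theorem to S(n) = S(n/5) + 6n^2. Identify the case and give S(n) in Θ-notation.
Master Theorem template: S(n) = a·S(n/b) + f(n).
Here: a=1, b=5, f(n)=6n^2
Compute log_b(a) = log_5(1) = 0.
f(n) = 6n^2 = Ω(n^(0+ε)) with ε = 2, and the regularity condition holds (a·f(n/b) = (a/b^2)·f(n) with a/b^2 = 5^-2 < 1). Case 3: S(n) = Θ(f(n)) = Θ(n^2).

Case 3: S(n) = Θ(n^2)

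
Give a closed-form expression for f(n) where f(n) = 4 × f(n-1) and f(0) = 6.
Recurrence: f(n) = 4 × f(n-1), initial: f(0) = 6.
Each term is 4 times the previous, so this is geometric with ratio 4. After n steps: f(n) = f(0)·4ⁿ = 6·4ⁿ.

f(n) = 6·4ⁿ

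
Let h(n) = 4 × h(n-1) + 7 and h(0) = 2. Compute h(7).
Computing step by step:
h(0) = 2
h(1) = 4 × 2 + 7 = 15
h(2) = 4 × 15 + 7 = 67
h(3) = 4 × 67 + 7 = 275
h(4) = 4 × 275 + 7 = 1107
h(5) = 4 × 1107 + 7 = 4435
h(6) = 4 × 4435 + 7 = 17747
h(7) = 4 × 17747 + 7 = 70995

70995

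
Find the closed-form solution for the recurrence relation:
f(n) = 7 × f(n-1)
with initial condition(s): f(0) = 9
Recurrence: f(n) = 7 × f(n-1), initial: f(0) = 9.
Each term is 7 times the previous, so this is geometric with ratio 7. After n steps: f(n) = f(0)·7ⁿ = 9·7ⁿ.

f(n) = 9·7ⁿ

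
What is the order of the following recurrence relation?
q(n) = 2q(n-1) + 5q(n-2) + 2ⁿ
The order is the largest lag k for which q(n-k) appears. Here the deepest term is q(n-2) (the 2ⁿ term is non-homogeneous and does not affect the order), so the order is 2.

Order 2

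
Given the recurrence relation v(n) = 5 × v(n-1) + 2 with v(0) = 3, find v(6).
Computing step by step:
v(0) = 3
v(1) = 5 × 3 + 2 = 17
v(2) = 5 × 17 + 2 = 87
v(3) = 5 × 87 + 2 = 437
v(4) = 5 × 437 + 2 = 2187
v(5) = 5 × 2187 + 2 = 10937
v(6) = 5 × 10937 + 2 = 54687

54687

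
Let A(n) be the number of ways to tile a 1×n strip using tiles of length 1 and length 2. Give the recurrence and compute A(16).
Condition on the last tile: it has length 1 (leaving a 1×(n-1) strip) or length 2 (leaving a 1×(n-2) strip), so A(n) = A(n-1) + A(n-2) (order-2 linear recurrence).
For 0 ≤ i < 2 only unit tiles fit, so A(i) = 1.
Iterating the recurrence: A(2) = 2, A(3) = 3, A(4) = 5, A(5) = 8, A(6) = 13, A(7) = 21, A(8) = 34, A(9) = 55, A(10) = 89, A(11) = 144, A(12) = 233, A(13) = 377, A(14) = 610, A(15) = 987, A(16) = 1597.

A(n) = A(n-1) + A(n-2), with A(i) = 1 for 0 ≤ i < 2; A(16) = 1597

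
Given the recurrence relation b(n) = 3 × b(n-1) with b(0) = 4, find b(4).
Computing step by step:
b(0) = 4
b(1) = 3 × 4 = 12
b(2) = 3 × 12 = 36
b(3) = 3 × 36 = 108
b(4) = 3 × 108 = 324

324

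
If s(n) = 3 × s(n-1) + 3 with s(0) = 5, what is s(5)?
Computing step by step:
s(0) = 5
s(1) = 3 × 5 + 3 = 18
s(2) = 3 × 18 + 3 = 57
s(3) = 3 × 57 + 3 = 174
s(4) = 3 × 174 + 3 = 525
s(5) = 3 × 525 + 3 = 1578

1578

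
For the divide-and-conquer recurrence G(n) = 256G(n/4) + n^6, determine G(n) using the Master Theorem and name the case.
Master Theorem template: G(n) = a·G(n/b) + f(n).
Here: a=256, b=4, f(n)=n^6
Compute log_b(a) = log_4(256) = 4.
f(n) = n^6 = Ω(n^(4+ε)) with ε = 2, and the regularity condition holds (a·f(n/b) = (a/b^6)·f(n) with a/b^6 = 4^-2 < 1). Case 3: G(n) = Θ(f(n)) = Θ(n^6).

Case 3: G(n) = Θ(n^6)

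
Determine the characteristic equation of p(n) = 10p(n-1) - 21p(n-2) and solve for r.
Substitute p(n) = rⁿ and divide through by rⁿ⁻²: r² - 10r + 21 = 0
Factor: (r - 3)(r - 7) = 0, so r = 3, 7.
General solution: p(n) = A·3ⁿ + B·7ⁿ

Characteristic: r² - 10r + 21 = 0, Roots: r = 3, 7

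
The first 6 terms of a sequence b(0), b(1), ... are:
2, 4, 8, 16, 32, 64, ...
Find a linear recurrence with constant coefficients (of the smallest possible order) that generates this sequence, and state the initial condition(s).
Look for the lowest-order linear relation among consecutive terms.
Observation: each term is 2× the previous.
Check at n=2: 2·4 = 8. ✓

b(n) = 2 × b(n-1), b(0) = 2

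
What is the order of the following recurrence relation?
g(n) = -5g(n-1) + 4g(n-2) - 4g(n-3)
The order is the largest lag k for which g(n-k) appears. Here the deepest term is g(n-3), so the order is 3.

Order 3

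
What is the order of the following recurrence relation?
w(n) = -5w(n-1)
The order is the largest lag k for which w(n-k) appears. Here the deepest term is w(n-1), so the order is 1.

Order 1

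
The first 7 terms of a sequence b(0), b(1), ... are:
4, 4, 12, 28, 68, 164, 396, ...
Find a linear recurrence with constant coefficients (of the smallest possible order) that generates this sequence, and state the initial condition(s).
Look for the lowest-order linear relation among consecutive terms.
Observation: b(n) - 2·b(n-1) - (1)·b(n-2) = 0 holds for the shown terms, and no order-1 relation b(n) = α·b(n-1) + β fits.
Check at n=3: 2·12 + (1)·4 = 28. ✓

b(n) = 2b(n-1) + b(n-2), b(0) = 4, b(1) = 4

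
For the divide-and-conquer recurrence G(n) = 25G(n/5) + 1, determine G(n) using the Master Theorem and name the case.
Master Theorem template: G(n) = a·G(n/b) + f(n).
Here: a=25, b=5, f(n)=1
Compute log_b(a) = log_5(25) = 2.
f(n) = 1 = O(n^(2-ε)) with ε = 2. Case 1: G(n) = Θ(n^log_b(a)) = Θ(n^2).

Case 1: G(n) = Θ(n^2)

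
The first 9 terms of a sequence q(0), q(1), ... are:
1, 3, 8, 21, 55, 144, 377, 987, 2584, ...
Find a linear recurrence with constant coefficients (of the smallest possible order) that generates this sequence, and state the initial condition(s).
Look for the lowest-order linear relation among consecutive terms.
Observation: q(n) - 3·q(n-1) - (-1)·q(n-2) = 0 holds for the shown terms, and no order-1 relation q(n) = α·q(n-1) + β fits.
Check at n=3: 3·8 + (-1)·3 = 21. ✓

q(n) = 3q(n-1) - q(n-2), q(0) = 1, q(1) = 3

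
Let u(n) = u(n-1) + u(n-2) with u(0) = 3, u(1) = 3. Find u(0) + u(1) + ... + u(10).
Computing the sequence terms: 3, 3, 6, 9, 15, 24, 39, 63, 102, 165, 267
Adding these values together:

696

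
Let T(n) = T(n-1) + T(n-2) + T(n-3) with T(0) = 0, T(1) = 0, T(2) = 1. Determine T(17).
Computing the sequence terms:
0, 0, 1, 1, 2, 4, 7, 13, 24, 44, 81, 149, 274, 504, 927, 1705, 3136, 5768

5768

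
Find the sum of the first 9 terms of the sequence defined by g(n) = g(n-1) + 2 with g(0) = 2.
Computing the sequence terms: 2, 4, 6, 8, 10, 12, 14, 16, 18
Adding these values together:

90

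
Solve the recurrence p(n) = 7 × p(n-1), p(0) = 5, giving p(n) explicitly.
Recurrence: p(n) = 7 × p(n-1), initial: p(0) = 5.
Each term is 7 times the previous, so this is geometric with ratio 7. After n steps: p(n) = p(0)·7ⁿ = 5·7ⁿ.

p(n) = 5·7ⁿ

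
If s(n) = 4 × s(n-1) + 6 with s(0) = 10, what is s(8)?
Computing step by step:
s(0) = 10
s(1) = 4 × 10 + 6 = 46
s(2) = 4 × 46 + 6 = 190
s(3) = 4 × 190 + 6 = 766
s(4) = 4 × 766 + 6 = 3070
s(5) = 4 × 3070 + 6 = 12286
s(6) = 4 × 12286 + 6 = 49150
s(7) = 4 × 49150 + 6 = 196606
s(8) = 4 × 196606 + 6 = 786430

786430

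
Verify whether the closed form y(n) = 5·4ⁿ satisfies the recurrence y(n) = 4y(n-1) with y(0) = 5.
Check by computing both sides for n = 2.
From the recurrence with y(0) = 5:
  y(0) = 5, y(1) = 20, y(2) = 80
  so the recurrence gives y(2) = 80.
From the proposed closed form y(n) = 5·4ⁿ:
  y(2) = 80.
Both sides give 80 at n = 2, and the initial condition(s) match, so the closed form is consistent.

Yes, the closed form is correct.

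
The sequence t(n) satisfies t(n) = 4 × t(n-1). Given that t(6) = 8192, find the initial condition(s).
In general t(n) = 4ⁿ · t(0). At n = 6: t(0) = t(6) / 4^6 = 8192 / 4096 = 2.

t(0) = 2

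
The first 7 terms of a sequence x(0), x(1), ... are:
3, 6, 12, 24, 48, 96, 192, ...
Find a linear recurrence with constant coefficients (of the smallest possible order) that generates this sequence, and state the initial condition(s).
Look for the lowest-order linear relation among consecutive terms.
Observation: each term is 2× the previous.
Check at n=2: 2·6 = 12. ✓

x(n) = 2 × x(n-1), x(0) = 3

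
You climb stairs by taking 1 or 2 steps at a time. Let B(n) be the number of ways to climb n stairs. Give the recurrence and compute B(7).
Condition on the size of the last step (1 to 2): before it there were n-1, …, n-2 stairs climbed, and these cases are disjoint, so B(n) = B(n-1) + B(n-2) (Fibonacci-type sequence).
Initial conditions by direct count (compositions of i into parts ≤ 2): B(1) = 1; B(2) = 2.
Iterating the recurrence: B(3) = 3, B(4) = 5, B(5) = 8, B(6) = 13, B(7) = 21.

B(n) = B(n-1) + B(n-2), B(1) = 1, B(2) = 2; B(7) = 21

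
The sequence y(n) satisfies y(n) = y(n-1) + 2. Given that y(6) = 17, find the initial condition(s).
y(6) = y(0) + 6·2, so y(0) = 17 - 12 = 5.

y(0) = 5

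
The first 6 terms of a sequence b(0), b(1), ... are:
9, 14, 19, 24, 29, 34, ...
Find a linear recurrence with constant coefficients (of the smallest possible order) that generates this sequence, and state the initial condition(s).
Look for the lowest-order linear relation among consecutive terms.
Observation: consecutive differences are constant (= 5).
Check at n=2: 1·14 + 5 = 19. ✓

b(n) = b(n-1) + 5, b(0) = 9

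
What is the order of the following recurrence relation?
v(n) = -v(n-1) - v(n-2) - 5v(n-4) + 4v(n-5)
The order is the largest lag k for which v(n-k) appears. Here the deepest term is v(n-5), so the order is 5.

Order 5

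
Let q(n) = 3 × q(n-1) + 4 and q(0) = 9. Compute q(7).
Computing step by step:
q(0) = 9
q(1) = 3 × 9 + 4 = 31
q(2) = 3 × 31 + 4 = 97
q(3) = 3 × 97 + 4 = 295
q(4) = 3 × 295 + 4 = 889
q(5) = 3 × 889 + 4 = 2671
q(6) = 3 × 2671 + 4 = 8017
q(7) = 3 × 8017 + 4 = 24055

24055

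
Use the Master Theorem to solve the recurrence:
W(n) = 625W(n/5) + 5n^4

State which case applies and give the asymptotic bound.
Master Theorem template: W(n) = a·W(n/b) + f(n).
Here: a=625, b=5, f(n)=5n^4
Compute log_b(a) = log_5(625) = 4.
f(n) = 5n^4 = Θ(n^4). Case 2: W(n) = Θ(n^4 log n).

Case 2: W(n) = Θ(n^4 log n)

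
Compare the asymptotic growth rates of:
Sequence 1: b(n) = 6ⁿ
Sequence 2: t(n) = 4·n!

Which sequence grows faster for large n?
Comparing growth rates:
Growth-rate hierarchy: log n ≺ any polynomial ≺ any exponential cⁿ (c>1) ≺ n! ≺ nⁿ.
factorial dominates exponential base 6 asymptotically.

t(n) grows faster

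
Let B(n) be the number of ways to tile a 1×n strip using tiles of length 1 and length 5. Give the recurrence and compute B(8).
Condition on the last tile: it has length 1 (leaving a 1×(n-1) strip) or length 5 (leaving a 1×(n-5) strip), so B(n) = B(n-1) + B(n-5) (order-5 linear recurrence).
For 0 ≤ i < 5 only unit tiles fit, so B(i) = 1.
Iterating the recurrence: B(5) = 2, B(6) = 3, B(7) = 4, B(8) = 5.

B(n) = B(n-1) + B(n-5), with B(i) = 1 for 0 ≤ i < 5; B(8) = 5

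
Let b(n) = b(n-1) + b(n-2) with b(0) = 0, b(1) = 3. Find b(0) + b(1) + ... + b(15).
Computing the sequence terms: 0, 3, 3, 6, 9, 15, 24, 39, 63, 102, 165, 267, 432, 699, 1131, 1830
Adding these values together:

4788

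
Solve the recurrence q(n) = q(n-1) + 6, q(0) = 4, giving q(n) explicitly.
Recurrence: q(n) = q(n-1) + 6, initial: q(0) = 4.
Each step adds 6, so q(n) = q(0) + 6n = 6n + 4.

q(n) = 6n + 4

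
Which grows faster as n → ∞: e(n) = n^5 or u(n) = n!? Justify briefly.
Comparing growth rates:
Growth-rate hierarchy: log n ≺ any polynomial ≺ any exponential cⁿ (c>1) ≺ n! ≺ nⁿ.
factorial dominates polynomial degree 5 asymptotically.

u(n) grows faster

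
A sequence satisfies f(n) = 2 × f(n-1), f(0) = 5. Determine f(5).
Computing step by step:
f(0) = 5
f(1) = 2 × 5 = 10
f(2) = 2 × 10 = 20
f(3) = 2 × 20 = 40
f(4) = 2 × 40 = 80
f(5) = 2 × 80 = 160

160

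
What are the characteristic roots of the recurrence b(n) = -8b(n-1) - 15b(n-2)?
Substitute b(n) = rⁿ and divide through by rⁿ⁻²: r² + 8r + 15 = 0
Factor: (r + 3)(r + 5) = 0, so r = -3, -5.
General solution: b(n) = A·(-3)ⁿ + B·(-5)ⁿ

Characteristic: r² + 8r + 15 = 0, Roots: r = -3, -5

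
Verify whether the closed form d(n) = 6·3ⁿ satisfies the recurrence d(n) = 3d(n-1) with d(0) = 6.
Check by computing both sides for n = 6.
From the recurrence with d(0) = 6:
  d(0) = 6, d(1) = 18, d(2) = 54, d(3) = 162, d(4) = 486, d(5) = 1458, d(6) = 4374
  so the recurrence gives d(6) = 4374.
From the proposed closed form d(n) = 6·3ⁿ:
  d(6) = 4374.
Both sides give 4374 at n = 6, and the initial condition(s) match, so the closed form is consistent.

Yes, the closed form is correct.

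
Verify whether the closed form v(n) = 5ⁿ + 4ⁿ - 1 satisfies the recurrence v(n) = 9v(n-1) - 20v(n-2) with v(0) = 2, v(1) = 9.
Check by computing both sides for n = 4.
From the recurrence with v(0) = 2, v(1) = 9:
  v(0) = 2, v(1) = 9, v(2) = 41, v(3) = 189, v(4) = 881
  so the recurrence gives v(4) = 881.
From the proposed closed form v(n) = 5ⁿ + 4ⁿ - 1:
  v(4) = 880.
The recurrence gives 881 but the closed form gives 880, so the closed form does not satisfy the recurrence.

No, the closed form is incorrect.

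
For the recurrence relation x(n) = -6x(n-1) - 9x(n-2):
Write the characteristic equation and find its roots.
Substitute x(n) = rⁿ and divide through by rⁿ⁻²: r² + 6r + 9 = 0
Factor: (r + 3)² = 0, so r = -3 (double root).
General solution: x(n) = (A + Bn)·(-3)ⁿ

Characteristic: r² + 6r + 9 = 0, Roots: r = -3 (double root)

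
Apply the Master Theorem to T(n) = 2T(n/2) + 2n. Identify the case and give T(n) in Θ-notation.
Master Theorem template: T(n) = a·T(n/b) + f(n).
Here: a=2, b=2, f(n)=2n
Compute log_b(a) = log_2(2) = 1.
f(n) = 2n = Θ(n). Case 2: T(n) = Θ(n log n).

Case 2: T(n) = Θ(n log n)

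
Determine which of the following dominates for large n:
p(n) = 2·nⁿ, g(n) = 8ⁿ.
Comparing growth rates:
Growth-rate hierarchy: log n ≺ any polynomial ≺ any exponential cⁿ (c>1) ≺ n! ≺ nⁿ.
super-exponential nⁿ dominates exponential base 8 asymptotically.

p(n) grows faster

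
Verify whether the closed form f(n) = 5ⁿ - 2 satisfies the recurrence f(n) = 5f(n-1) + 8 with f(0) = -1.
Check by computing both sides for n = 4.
From the recurrence with f(0) = -1:
  f(0) = -1, f(1) = 3, f(2) = 23, f(3) = 123, f(4) = 623
  so the recurrence gives f(4) = 623.
From the proposed closed form f(n) = 5ⁿ - 2:
  f(4) = 623.
Both sides give 623 at n = 4, and the initial condition(s) match, so the closed form is consistent.

Yes, the closed form is correct.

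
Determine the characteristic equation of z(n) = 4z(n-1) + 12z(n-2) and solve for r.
Substitute z(n) = rⁿ and divide through by rⁿ⁻²: r² - 4r - 12 = 0
Factor: (r + 2)(r - 6) = 0, so r = -2, 6.
General solution: z(n) = A·(-2)ⁿ + B·6ⁿ

Characteristic: r² - 4r - 12 = 0, Roots: r = -2, 6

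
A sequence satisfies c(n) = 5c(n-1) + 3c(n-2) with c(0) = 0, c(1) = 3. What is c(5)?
Computing the sequence terms:
0, 3, 15, 84, 465, 2577

2577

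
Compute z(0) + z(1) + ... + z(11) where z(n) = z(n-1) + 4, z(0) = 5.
Computing the sequence terms: 5, 9, 13, 17, 21, 25, 29, 33, 37, 41, 45, 49
Adding these values together:

324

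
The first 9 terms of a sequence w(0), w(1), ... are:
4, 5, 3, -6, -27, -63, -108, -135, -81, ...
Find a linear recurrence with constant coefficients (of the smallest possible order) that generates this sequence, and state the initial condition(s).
Look for the lowest-order linear relation among consecutive terms.
Observation: w(n) - 3·w(n-1) - (-3)·w(n-2) = 0 holds for the shown terms, and no order-1 relation w(n) = α·w(n-1) + β fits.
Check at n=3: 3·3 + (-3)·5 = -6. ✓

w(n) = 3w(n-1) - 3w(n-2), w(0) = 4, w(1) = 5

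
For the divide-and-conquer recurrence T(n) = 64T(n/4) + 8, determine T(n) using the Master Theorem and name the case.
Master Theorem template: T(n) = a·T(n/b) + f(n).
Here: a=64, b=4, f(n)=8
Compute log_b(a) = log_4(64) = 3.
f(n) = 8 = O(n^(3-ε)) with ε = 3. Case 1: T(n) = Θ(n^log_b(a)) = Θ(n^3).

Case 1: T(n) = Θ(n^3)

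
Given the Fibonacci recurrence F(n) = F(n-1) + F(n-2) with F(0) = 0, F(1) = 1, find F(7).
Computing the sequence terms:
0, 1, 1, 2, 3, 5, 8, 13

13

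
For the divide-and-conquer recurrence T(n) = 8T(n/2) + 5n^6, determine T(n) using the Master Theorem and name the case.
Master Theorem template: T(n) = a·T(n/b) + f(n).
Here: a=8, b=2, f(n)=5n^6
Compute log_b(a) = log_2(8) = 3.
f(n) = 5n^6 = Ω(n^(3+ε)) with ε = 3, and the regularity condition holds (a·f(n/b) = (a/b^6)·f(n) with a/b^6 = 2^-3 < 1). Case 3: T(n) = Θ(f(n)) = Θ(n^6).

Case 3: T(n) = Θ(n^6)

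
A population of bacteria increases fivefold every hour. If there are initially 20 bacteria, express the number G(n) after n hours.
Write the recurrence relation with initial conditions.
Each hour multiplies the count by 5, so the count after n hours depends only on the count after n-1 hours: G(n) = 5 × G(n-1). The starting count gives G(0) = 20.
Unrolling n times gives the closed form G(n) = 20 × 5ⁿ.

G(n) = 5 × G(n-1), G(0) = 20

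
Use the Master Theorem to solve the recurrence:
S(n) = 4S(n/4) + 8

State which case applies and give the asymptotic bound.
Master Theorem template: S(n) = a·S(n/b) + f(n).
Here: a=4, b=4, f(n)=8
Compute log_b(a) = log_4(4) = 1.
f(n) = 8 = O(n^(1-ε)) with ε = 1. Case 1: S(n) = Θ(n^log_b(a)) = Θ(n).

Case 1: S(n) = Θ(n)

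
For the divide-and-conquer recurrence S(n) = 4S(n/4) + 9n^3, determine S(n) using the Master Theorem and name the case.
Master Theorem template: S(n) = a·S(n/b) + f(n).
Here: a=4, b=4, f(n)=9n^3
Compute log_b(a) = log_4(4) = 1.
f(n) = 9n^3 = Ω(n^(1+ε)) with ε = 2, and the regularity condition holds (a·f(n/b) = (a/b^3)·f(n) with a/b^3 = 4^-2 < 1). Case 3: S(n) = Θ(f(n)) = Θ(n^3).

Case 3: S(n) = Θ(n^3)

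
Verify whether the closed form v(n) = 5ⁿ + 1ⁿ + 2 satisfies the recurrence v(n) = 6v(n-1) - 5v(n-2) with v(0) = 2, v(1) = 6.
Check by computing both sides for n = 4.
From the recurrence with v(0) = 2, v(1) = 6:
  v(0) = 2, v(1) = 6, v(2) = 26, v(3) = 126, v(4) = 626
  so the recurrence gives v(4) = 626.
From the proposed closed form v(n) = 5ⁿ + 1ⁿ + 2:
  v(4) = 628.
The recurrence gives 626 but the closed form gives 628, so the closed form does not satisfy the recurrence.

No, the closed form is incorrect.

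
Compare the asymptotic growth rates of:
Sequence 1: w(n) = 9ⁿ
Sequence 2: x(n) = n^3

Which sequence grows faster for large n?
Comparing growth rates:
Growth-rate hierarchy: log n ≺ any polynomial ≺ any exponential cⁿ (c>1) ≺ n! ≺ nⁿ.
exponential base 9 dominates polynomial degree 3 asymptotically.

w(n) grows faster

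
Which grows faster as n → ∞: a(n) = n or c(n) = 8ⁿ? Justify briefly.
Comparing growth rates:
Growth-rate hierarchy: log n ≺ any polynomial ≺ any exponential cⁿ (c>1) ≺ n! ≺ nⁿ.
exponential base 8 dominates polynomial degree 1 asymptotically.

c(n) grows faster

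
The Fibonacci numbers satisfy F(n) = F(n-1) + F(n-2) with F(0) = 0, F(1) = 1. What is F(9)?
Computing the sequence terms:
0, 1, 1, 2, 3, 5, 8, 13, 21, 34

34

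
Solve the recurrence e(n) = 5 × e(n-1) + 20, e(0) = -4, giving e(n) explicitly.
Recurrence: e(n) = 5 × e(n-1) + 20, initial: e(0) = -4.
Try e(n) = A·5ⁿ + C. Substituting: A·5ⁿ + C = 5(A·5ⁿ⁻¹ + C) + 20 = A·5ⁿ + 5C + 20, so C = 5C + 20, giving C = -5. Then e(0) = A - 5 = -4 gives A = 1.

e(n) = 5ⁿ - 5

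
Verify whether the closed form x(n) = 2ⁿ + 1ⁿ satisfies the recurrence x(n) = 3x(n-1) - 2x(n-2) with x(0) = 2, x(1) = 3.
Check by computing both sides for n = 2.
From the recurrence with x(0) = 2, x(1) = 3:
  x(0) = 2, x(1) = 3, x(2) = 5
  so the recurrence gives x(2) = 5.
From the proposed closed form x(n) = 2ⁿ + 1ⁿ:
  x(2) = 5.
Both sides give 5 at n = 2, and the initial condition(s) match, so the closed form is consistent.

Yes, the closed form is correct.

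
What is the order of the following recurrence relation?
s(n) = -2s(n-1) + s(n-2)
The order is the largest lag k for which s(n-k) appears. Here the deepest term is s(n-2), so the order is 2.

Order 2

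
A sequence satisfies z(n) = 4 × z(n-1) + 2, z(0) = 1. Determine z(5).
Computing step by step:
z(0) = 1
z(1) = 4 × 1 + 2 = 6
z(2) = 4 × 6 + 2 = 26
z(3) = 4 × 26 + 2 = 106
z(4) = 4 × 106 + 2 = 426
z(5) = 4 × 426 + 2 = 1706

1706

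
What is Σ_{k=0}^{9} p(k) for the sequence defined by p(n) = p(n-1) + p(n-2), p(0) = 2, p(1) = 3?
Computing the sequence terms: 2, 3, 5, 8, 13, 21, 34, 55, 89, 144
Adding these values together:

374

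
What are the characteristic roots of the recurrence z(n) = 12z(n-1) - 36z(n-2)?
Substitute z(n) = rⁿ and divide through by rⁿ⁻²: r² - 12r + 36 = 0
Factor: (r - 6)² = 0, so r = 6 (double root).
General solution: z(n) = (A + Bn)·6ⁿ

Characteristic: r² - 12r + 36 = 0, Roots: r = 6 (double root)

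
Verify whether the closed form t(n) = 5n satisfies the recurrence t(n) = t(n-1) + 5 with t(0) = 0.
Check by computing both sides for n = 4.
From the recurrence with t(0) = 0:
  t(0) = 0, t(1) = 5, t(2) = 10, t(3) = 15, t(4) = 20
  so the recurrence gives t(4) = 20.
From the proposed closed form t(n) = 5n:
  t(4) = 20.
Both sides give 20 at n = 4, and the initial condition(s) match, so the closed form is consistent.

Yes, the closed form is correct.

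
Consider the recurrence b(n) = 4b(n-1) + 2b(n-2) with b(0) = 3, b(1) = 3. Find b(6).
Computing the sequence terms:
3, 3, 18, 78, 348, 1548, 6888

6888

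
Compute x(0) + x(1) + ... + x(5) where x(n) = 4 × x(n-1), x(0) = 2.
Computing the sequence terms: 2, 8, 32, 128, 512, 2048
Adding these values together:

2730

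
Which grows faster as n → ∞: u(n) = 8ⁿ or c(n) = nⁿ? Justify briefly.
Comparing growth rates:
Growth-rate hierarchy: log n ≺ any polynomial ≺ any exponential cⁿ (c>1) ≺ n! ≺ nⁿ.
super-exponential nⁿ dominates exponential base 8 asymptotically.

c(n) grows faster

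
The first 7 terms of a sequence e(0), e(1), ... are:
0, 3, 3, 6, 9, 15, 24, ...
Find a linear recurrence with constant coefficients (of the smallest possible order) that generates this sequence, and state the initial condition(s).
Look for the lowest-order linear relation among consecutive terms.
Observation: e(n) - 1·e(n-1) - (1)·e(n-2) = 0 holds for the shown terms, and no order-1 relation e(n) = α·e(n-1) + β fits.
Check at n=3: 1·3 + (1)·3 = 6. ✓

e(n) = e(n-1) + e(n-2), e(0) = 0, e(1) = 3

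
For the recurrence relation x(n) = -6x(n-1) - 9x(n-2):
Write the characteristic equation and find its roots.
Substitute x(n) = rⁿ and divide through by rⁿ⁻²: r² + 6r + 9 = 0
Factor: (r + 3)² = 0, so r = -3 (double root).
General solution: x(n) = (A + Bn)·(-3)ⁿ

Characteristic: r² + 6r + 9 = 0, Roots: r = -3 (double root)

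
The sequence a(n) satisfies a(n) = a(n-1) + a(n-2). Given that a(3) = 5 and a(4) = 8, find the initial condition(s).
Work backwards using a(k) = a(k+2) - a(k+1):
a(2) = a(4) - a(3) = 8 - 5 = 3
a(1) = a(3) - a(2) = 5 - 3 = 2
a(0) = a(2) - a(1) = 3 - 2 = 1

a(0) = 1, a(1) = 2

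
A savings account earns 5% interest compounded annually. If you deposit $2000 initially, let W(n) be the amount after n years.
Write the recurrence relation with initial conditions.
Each year the balance grows by 5%, i.e. is multiplied by 1 + 5/100 = 1.05, so W(n) = 1.05 × W(n-1). The initial deposit gives W(0) = 2000.
Unrolling gives the closed form W(n) = 2000 × (1.05)ⁿ.

W(n) = 1.05 × W(n-1), W(0) = 2000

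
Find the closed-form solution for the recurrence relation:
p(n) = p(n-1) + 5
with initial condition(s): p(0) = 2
Recurrence: p(n) = p(n-1) + 5, initial: p(0) = 2.
Each step adds 5, so p(n) = p(0) + 5n = 5n + 2.

p(n) = 5n + 2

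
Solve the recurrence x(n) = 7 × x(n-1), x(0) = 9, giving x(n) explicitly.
Recurrence: x(n) = 7 × x(n-1), initial: x(0) = 9.
Each term is 7 times the previous, so this is geometric with ratio 7. After n steps: x(n) = x(0)·7ⁿ = 9·7ⁿ.

x(n) = 9·7ⁿ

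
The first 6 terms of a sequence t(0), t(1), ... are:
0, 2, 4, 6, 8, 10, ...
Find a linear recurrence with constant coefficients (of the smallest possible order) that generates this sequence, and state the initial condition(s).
Look for the lowest-order linear relation among consecutive terms.
Observation: consecutive differences are constant (= 2).
Check at n=2: 1·2 + 2 = 4. ✓

t(n) = t(n-1) + 2, t(0) = 0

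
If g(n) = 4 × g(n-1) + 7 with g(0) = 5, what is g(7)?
Computing step by step:
g(0) = 5
g(1) = 4 × 5 + 7 = 27
g(2) = 4 × 27 + 7 = 115
g(3) = 4 × 115 + 7 = 467
g(4) = 4 × 467 + 7 = 1875
g(5) = 4 × 1875 + 7 = 7507
g(6) = 4 × 7507 + 7 = 30035
g(7) = 4 × 30035 + 7 = 120147

120147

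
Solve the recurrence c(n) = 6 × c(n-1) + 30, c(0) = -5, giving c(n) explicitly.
Recurrence: c(n) = 6 × c(n-1) + 30, initial: c(0) = -5.
Try c(n) = A·6ⁿ + C. Substituting: A·6ⁿ + C = 6(A·6ⁿ⁻¹ + C) + 30 = A·6ⁿ + 6C + 30, so C = 6C + 30, giving C = -6. Then c(0) = A - 6 = -5 gives A = 1.

c(n) = 6ⁿ - 6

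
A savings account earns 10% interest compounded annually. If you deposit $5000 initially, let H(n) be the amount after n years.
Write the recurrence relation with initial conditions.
Each year the balance grows by 10%, i.e. is multiplied by 1 + 10/100 = 1.1, so H(n) = 1.1 × H(n-1). The initial deposit gives H(0) = 5000.
Unrolling gives the closed form H(n) = 5000 × (1.1)ⁿ.

H(n) = 1.1 × H(n-1), H(0) = 5000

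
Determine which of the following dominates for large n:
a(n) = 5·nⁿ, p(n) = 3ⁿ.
Comparing growth rates:
Growth-rate hierarchy: log n ≺ any polynomial ≺ any exponential cⁿ (c>1) ≺ n! ≺ nⁿ.
super-exponential nⁿ dominates exponential base 3 asymptotically.

a(n) grows faster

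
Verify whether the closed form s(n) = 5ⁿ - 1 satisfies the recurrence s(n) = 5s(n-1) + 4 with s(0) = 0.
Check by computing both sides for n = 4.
From the recurrence with s(0) = 0:
  s(0) = 0, s(1) = 4, s(2) = 24, s(3) = 124, s(4) = 624
  so the recurrence gives s(4) = 624.
From the proposed closed form s(n) = 5ⁿ - 1:
  s(4) = 624.
Both sides give 624 at n = 4, and the initial condition(s) match, so the closed form is consistent.

Yes, the closed form is correct.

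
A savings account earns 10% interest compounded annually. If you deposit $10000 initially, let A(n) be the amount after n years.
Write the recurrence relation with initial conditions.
Each year the balance grows by 10%, i.e. is multiplied by 1 + 10/100 = 1.1, so A(n) = 1.1 × A(n-1). The initial deposit gives A(0) = 10000.
Unrolling gives the closed form A(n) = 10000 × (1.1)ⁿ.

A(n) = 1.1 × A(n-1), A(0) = 10000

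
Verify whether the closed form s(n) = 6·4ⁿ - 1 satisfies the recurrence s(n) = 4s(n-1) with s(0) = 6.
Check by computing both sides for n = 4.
From the recurrence with s(0) = 6:
  s(0) = 6, s(1) = 24, s(2) = 96, s(3) = 384, s(4) = 1536
  so the recurrence gives s(4) = 1536.
From the proposed closed form s(n) = 6·4ⁿ - 1:
  s(4) = 1535.
The recurrence gives 1536 but the closed form gives 1535, so the closed form does not satisfy the recurrence.

No, the closed form is incorrect.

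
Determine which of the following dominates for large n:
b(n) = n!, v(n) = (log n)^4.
Comparing growth rates:
Growth-rate hierarchy: log n ≺ any polynomial ≺ any exponential cⁿ (c>1) ≺ n! ≺ nⁿ.
factorial dominates polylogarithmic (log n)^4 asymptotically.

b(n) grows faster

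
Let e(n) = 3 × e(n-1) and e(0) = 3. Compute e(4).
Computing step by step:
e(0) = 3
e(1) = 3 × 3 = 9
e(2) = 3 × 9 = 27
e(3) = 3 × 27 = 81
e(4) = 3 × 81 = 243

243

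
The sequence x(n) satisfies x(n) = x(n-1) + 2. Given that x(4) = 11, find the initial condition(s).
x(4) = x(0) + 4·2, so x(0) = 11 - 8 = 3.

x(0) = 3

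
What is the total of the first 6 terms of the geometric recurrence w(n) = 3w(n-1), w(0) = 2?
Computing the sequence terms: 2, 6, 18, 54, 162, 486
Adding these values together:

728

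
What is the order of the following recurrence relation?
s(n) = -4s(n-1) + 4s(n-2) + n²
The order is the largest lag k for which s(n-k) appears. Here the deepest term is s(n-2) (the n² term is non-homogeneous and does not affect the order), so the order is 2.

Order 2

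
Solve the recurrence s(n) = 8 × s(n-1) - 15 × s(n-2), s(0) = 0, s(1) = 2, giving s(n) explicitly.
Recurrence: s(n) = 8 × s(n-1) - 15 × s(n-2), initial: s(0) = 0, s(1) = 2.
Characteristic equation: r² - 8r + 15 = 0, which factors as (r - 5)(r - 3) = 0, so r = 5, 3. General solution s(n) = A·5ⁿ + B·3ⁿ. From s(0) = 0: A + B = 0. From s(1) = 2: 5A + 3B = 2. Solving gives A = 1, B = -1.

s(n) = 5ⁿ - 3ⁿ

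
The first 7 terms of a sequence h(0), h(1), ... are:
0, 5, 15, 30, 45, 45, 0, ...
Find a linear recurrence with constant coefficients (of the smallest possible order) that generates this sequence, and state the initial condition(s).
Look for the lowest-order linear relation among consecutive terms.
Observation: h(n) - 3·h(n-1) - (-3)·h(n-2) = 0 holds for the shown terms, and no order-1 relation h(n) = α·h(n-1) + β fits.
Check at n=3: 3·15 + (-3)·5 = 30. ✓

h(n) = 3h(n-1) - 3h(n-2), h(0) = 0, h(1) = 5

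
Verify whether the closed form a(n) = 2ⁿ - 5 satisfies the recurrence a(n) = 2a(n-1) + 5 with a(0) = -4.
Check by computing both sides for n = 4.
From the recurrence with a(0) = -4:
  a(0) = -4, a(1) = -3, a(2) = -1, a(3) = 3, a(4) = 11
  so the recurrence gives a(4) = 11.
From the proposed closed form a(n) = 2ⁿ - 5:
  a(4) = 11.
Both sides give 11 at n = 4, and the initial condition(s) match, so the closed form is consistent.

Yes, the closed form is correct.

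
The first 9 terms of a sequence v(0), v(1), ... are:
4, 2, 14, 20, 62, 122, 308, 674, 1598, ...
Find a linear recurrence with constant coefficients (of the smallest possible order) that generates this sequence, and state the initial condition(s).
Look for the lowest-order linear relation among consecutive terms.
Observation: v(n) - 1·v(n-1) - (3)·v(n-2) = 0 holds for the shown terms, and no order-1 relation v(n) = α·v(n-1) + β fits.
Check at n=3: 1·14 + (3)·2 = 20. ✓

v(n) = v(n-1) + 3v(n-2), v(0) = 4, v(1) = 2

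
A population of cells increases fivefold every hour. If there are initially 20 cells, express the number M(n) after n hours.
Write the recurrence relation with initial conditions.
Each hour multiplies the count by 5, so the count after n hours depends only on the count after n-1 hours: M(n) = 5 × M(n-1). The starting count gives M(0) = 20.
Unrolling n times gives the closed form M(n) = 20 × 5ⁿ.

M(n) = 5 × M(n-1), M(0) = 20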